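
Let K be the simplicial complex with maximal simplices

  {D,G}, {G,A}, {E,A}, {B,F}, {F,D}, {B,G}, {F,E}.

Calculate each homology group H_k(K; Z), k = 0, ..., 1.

H_0 = Z,  H_1 = Z^2.

Fix the vertex order A < B < D < E < F < G and write every simplex with vertices in increasing order. Then dim K = 1 and the simplices of K are:

  0-simplices (6): A, B, D, E, F, G
  1-simplices (7): AE, AG, BF, BG, DF, DG, EF

Hence C_0 ≅ Z^6, C_1 ≅ Z^7.

The boundary map ∂_1: C_1 → C_0 is given by ∂[p,q] = [q] − [p]. For instance
  ∂EF = F − E.
This gives a 6×7 integer matrix of rank 5; reducing to Smith normal form yields diagonal entries (1,1,1,1,1).

From H_k ≅ ker(∂_k) / im(∂_{k+1}) we obtain:

  H_0: rank C_0 − rank ∂_1 = 6 − 5 = 1, and the invariant factors of ∂_1 are all 1, so H_0 = Z.
  H_1: rank ker ∂_1 − rank ∂_2 = (7 − 5) − 0 = 2, and there is no ∂_2, so H_1 = Z^2.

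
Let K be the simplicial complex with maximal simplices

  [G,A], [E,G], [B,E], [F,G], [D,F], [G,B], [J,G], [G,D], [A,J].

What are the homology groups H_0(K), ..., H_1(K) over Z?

Take the total order A < B < D < E < F < G < J on the vertex set. Then K (dimension 1) consists of the simplices:

  0-simplices (7): A, B, D, E, F, G, J
  1-simplices (9): AG, AJ, BE, BG, DF, DG, EG, FG, GJ

so the chain groups are C_0 ≅ Z^7, C_1 ≅ Z^9.

Boundary ∂_1: C_1 → C_0 is given by ∂[p,q] = [q] − [p]. For instance
  ∂BG = G − B.
The resulting 7×9 matrix has rank 6, and its Smith normal form has invariant factors (1,1,1,1,1,1).

Now H_k = ker ∂_k / im ∂_{k+1}, so:

  H_0: rank C_0 − rank ∂_1 = 7 − 6 = 1, and the invariant factors of ∂_1 are all 1, so H_0 ≅ Z.
  H_1: rank ker ∂_1 − rank ∂_2 = (9 − 6) − 0 = 3, and there is no ∂_2, so H_1 ≅ Z^3.

As a check, the Euler characteristic is 7 − 9 = -2, which agrees with 1 − 3 = -2.

H_0 ≅ Z,  H_1 ≅ Z^3.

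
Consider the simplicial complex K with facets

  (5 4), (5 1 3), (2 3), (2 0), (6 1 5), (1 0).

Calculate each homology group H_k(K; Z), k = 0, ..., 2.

Fix the vertex order 0 < 1 < 2 < 3 < 4 < 5 < 6 and write every simplex with vertices in increasing order. Then dim K = 2 and the simplices of K are:

  0-simplices (7): [0], [1], [2], [3], [4], [5], [6]
  1-simplices (9): [0,1], [0,2], [1,3], [1,5], [1,6], [2,3], [3,5], [4,5], [5,6]
  2-simplices (2): [1,3,5], [1,5,6]

so the chain groups are C_0 ≅ Z^7, C_1 ≅ Z^9, C_2 ≅ Z^2.

Boundary ∂_1: C_1 → C_0 maps an edge to its endpoints' difference, ∂[p,q] = q − p. For instance
  ∂[4,5] = [5] − [4].
The 7×9 boundary matrix has rank 6 and Smith normal form diag(1,1,1,1,1,1).

∂_2: C_2 → C_1 acts by ∂[p,q,r] = [q,r] − [p,r] + [p,q]. For instance
  ∂[1,3,5] = [3,5] − [1,5] + [1,3],
  ∂[1,5,6] = [5,6] − [1,6] + [1,5].
The 9×2 boundary matrix has rank 2 and Smith normal form diag(1,1).

Reading off H_k = ker ∂_k / im ∂_{k+1}:

  H_0: rank C_0 − rank ∂_1 = 7 − 6 = 1, and the invariant factors of ∂_1 are all 1, so H_0 ≅ Z.
  H_1: rank ker ∂_1 − rank ∂_2 = (9 − 6) − 2 = 1, and the invariant factors of ∂_2 are all 1, so H_1 ≅ Z.
  H_2: rank ker ∂_2 − rank ∂_3 = (2 − 2) − 0 = 0, and there is no ∂_3, so H_2 ≅ 0.

H_0 ≅ Z,  H_1 ≅ Z,  H_2 = 0.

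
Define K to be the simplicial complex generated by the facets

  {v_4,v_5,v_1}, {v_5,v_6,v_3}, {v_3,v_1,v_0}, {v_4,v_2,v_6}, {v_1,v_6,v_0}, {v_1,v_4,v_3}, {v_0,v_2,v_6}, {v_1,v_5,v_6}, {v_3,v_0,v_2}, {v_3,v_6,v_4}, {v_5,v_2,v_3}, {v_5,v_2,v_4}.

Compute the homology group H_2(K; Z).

H_2 = 0.

Fix the vertex order v_0 < v_1 < v_2 < v_3 < v_4 < v_5 < v_6 and write every simplex with vertices in increasing order. Then dim K = 2 and the simplices of K are:

  0-simplices (7): [v_0], [v_1], [v_2], [v_3], [v_4], [v_5], [v_6]
  1-simplices (18): (18 of them)
  2-simplices (12): (12 of them)

giving chain groups C_0 ≅ Z^7, C_1 ≅ Z^18, C_2 ≅ Z^12.

Boundary ∂_1: C_1 → C_0 is given by ∂[p,q] = [q] − [p]. For instance
  ∂[v_2,v_3] = [v_3] − [v_2].
The resulting 7×18 matrix has rank 6, and its Smith normal form has invariant factors (1,1,1,1,1,1).

Boundary ∂_2: C_2 → C_1 maps a triangle to the signed sum of its edges. For instance
  ∂[v_2,v_4,v_6] = [v_4,v_6] − [v_2,v_6] + [v_2,v_4],
  ∂[v_0,v_1,v_6] = [v_1,v_6] − [v_0,v_6] + [v_0,v_1].
This gives a 18×12 integer matrix of rank 12; reducing to Smith normal form yields diagonal entries (1,1,1,1,1,1,1,1,1,1,1,2).

Reading off H_k = ker ∂_k / im ∂_{k+1}:

  H_2: rank ker ∂_2 − rank ∂_3 = (12 − 12) − 0 = 0, and there is no ∂_3, so H_2 = 0.

(K is a triangulation of the real projective plane RP^2.)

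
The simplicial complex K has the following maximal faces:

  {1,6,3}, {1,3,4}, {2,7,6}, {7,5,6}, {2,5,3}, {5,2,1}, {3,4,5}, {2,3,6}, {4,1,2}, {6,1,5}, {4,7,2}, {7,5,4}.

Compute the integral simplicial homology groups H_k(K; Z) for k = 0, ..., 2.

K has 7 vertices, 18 edges, 12 triangles.
rank ∂_0 = 0, rank ∂_1 = 6 ⇒ b_0 = 7 − 0 − 6 = 1; all invariant factors of ∂_1 are 1 so no torsion. So H_0 = Z.
rank ∂_1 = 6, rank ∂_2 = 12 ⇒ b_1 = 18 − 6 − 12 = 0; ∂_2 has invariant factor(s) [2] giving torsion. So H_1 = Z/2.
rank ∂_2 = 12, rank ∂_3 = 0 ⇒ b_2 = 12 − 12 − 0 = 0. So H_2 = 0.

H_0 = Z,  H_1 = Z/2,  H_2 = 0.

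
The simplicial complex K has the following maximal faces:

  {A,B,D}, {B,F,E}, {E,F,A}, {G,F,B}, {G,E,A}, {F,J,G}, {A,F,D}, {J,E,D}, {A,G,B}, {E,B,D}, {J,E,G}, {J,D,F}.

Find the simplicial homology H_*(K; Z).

We work with the vertex ordering A < B < D < E < F < G < J. The simplices of K, each written with vertices in increasing order, are:

  0-simplices (7): A, B, D, E, F, G, J
  1-simplices (18): AB, AD, AE, AF, AG, BD, BE, BF, BG, DE, DF, DJ, EF, EG, EJ, FG, FJ, GJ
  2-simplices (12): ABD, ABG, ADF, AEF, AEG, BDE, BEF, BFG, DEJ, DFJ, EGJ, FGJ

giving chain groups C_0 ≅ Z^7, C_1 ≅ Z^18, C_2 ≅ Z^12.

∂_1: C_1 → C_0 maps an edge to its endpoints' difference, ∂[p,q] = q − p. For instance
  ∂AD = D − A.
This gives a 7×18 integer matrix of rank 6; reducing to Smith normal form yields diagonal entries (1,1,1,1,1,1).

Boundary ∂_2: C_2 → C_1 acts by ∂[p,q,r] = [q,r] − [p,r] + [p,q]. For instance
  ∂BDE = DE − BE + BD,
  ∂ABG = BG − AG + AB.
As a 18×12 matrix over Z this has rank 12, with invariant factors (1,1,1,1,1,1,1,1,1,1,1,2).

Reading off H_k = ker ∂_k / im ∂_{k+1}:

  H_0: rank C_0 − rank ∂_1 = 7 − 6 = 1, and the invariant factors of ∂_1 are all 1, so H_0 = Z.
  H_1: rank ker ∂_1 − rank ∂_2 = (18 − 6) − 12 = 0, and ∂_2 has invariant factor 2 > 1, so H_1 = Z/2.
  H_2: rank ker ∂_2 − rank ∂_3 = (12 − 12) − 0 = 0, and there is no ∂_3, so H_2 = 0.

As a check, the Euler characteristic is 7 − 18 + 12 = 1, which agrees with 1 − 0 + 0 = 1.

H_0 ≅ Z,  H_1 ≅ Z/2,  H_2 = 0.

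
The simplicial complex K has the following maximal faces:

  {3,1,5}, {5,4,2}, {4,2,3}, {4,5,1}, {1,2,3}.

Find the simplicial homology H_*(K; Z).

H_0 = Z,  H_1 = Z,  H_2 = 0.

Take the total order 1 < 2 < 3 < 4 < 5 on the vertex set. Then K (dimension 2) consists of the simplices:

  0-simplices (5): [1], [2], [3], [4], [5]
  1-simplices (10): [1,2], [1,3], [1,4], [1,5], [2,3], [2,4], [2,5], [3,4], [3,5], [4,5]
  2-simplices (5): [1,2,3], [1,3,5], [1,4,5], [2,3,4], [2,4,5]

giving chain groups C_0 ≅ Z^5, C_1 ≅ Z^10, C_2 ≅ Z^5.

∂_1: C_1 → C_0 maps an edge to its endpoints' difference, ∂[p,q] = q − p.
This gives a 5×10 integer matrix of rank 4; reducing to Smith normal form yields diagonal entries (1,1,1,1).

The boundary map ∂_2: C_2 → C_1 maps a triangle to the signed sum of its edges. For instance
  ∂[2,3,4] = [3,4] − [2,4] + [2,3],
  ∂[1,4,5] = [4,5] − [1,5] + [1,4].
As a 10×5 matrix over Z this has rank 5, with invariant factors (1,1,1,1,1).

Reading off H_k = ker ∂_k / im ∂_{k+1}:

  H_0: rank C_0 − rank ∂_1 = 5 − 4 = 1, and the invariant factors of ∂_1 are all 1, so H_0 = Z.
  H_1: rank ker ∂_1 − rank ∂_2 = (10 − 4) − 5 = 1, and the invariant factors of ∂_2 are all 1, so H_1 = Z.
  H_2: rank ker ∂_2 − rank ∂_3 = (5 − 5) − 0 = 0, and there is no ∂_3, so H_2 = 0.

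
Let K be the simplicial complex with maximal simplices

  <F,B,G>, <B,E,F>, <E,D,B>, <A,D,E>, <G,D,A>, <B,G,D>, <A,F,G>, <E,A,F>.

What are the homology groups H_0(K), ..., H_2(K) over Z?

K has 6 vertices, 12 edges, 8 triangles.
rank ∂_0 = 0, rank ∂_1 = 5 ⇒ b_0 = 6 − 0 − 5 = 1; all invariant factors of ∂_1 are 1 so no torsion. So H_0 = Z.
rank ∂_1 = 5, rank ∂_2 = 7 ⇒ b_1 = 12 − 5 − 7 = 0; all invariant factors of ∂_2 are 1 so no torsion. So H_1 = 0.
rank ∂_2 = 7, rank ∂_3 = 0 ⇒ b_2 = 8 − 7 − 0 = 1. So H_2 = Z.

H_0 = Z,  H_1 = 0,  H_2 = Z.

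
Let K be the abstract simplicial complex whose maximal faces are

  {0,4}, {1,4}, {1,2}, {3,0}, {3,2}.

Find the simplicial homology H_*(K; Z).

H_0 = Z,  H_1 = Z.

Order the vertices as 0 < 1 < 2 < 3 < 4. Listing each simplex with vertices in this order, K has dimension 1 with simplices:

  0-simplices (5): [0], [1], [2], [3], [4]
  1-simplices (5): [0,3], [0,4], [1,2], [1,4], [2,3]

giving chain groups C_0 ≅ Z^5, C_1 ≅ Z^5.

∂_1: C_1 → C_0 sends each edge [p,q] (with p < q) to q − p.
The 5×5 boundary matrix has rank 4 and Smith normal form diag(1,1,1,1).

Reading off H_k = ker ∂_k / im ∂_{k+1}:

  H_0: rank C_0 − rank ∂_1 = 5 − 4 = 1, and the invariant factors of ∂_1 are all 1, so H_0 ≅ Z.
  H_1: rank ker ∂_1 − rank ∂_2 = (5 − 4) − 0 = 1, and there is no ∂_2, so H_1 ≅ Z.

As a check, the Euler characteristic is 5 − 5 = 0, which agrees with 1 − 1 = 0.
(K is a triangulation of the circle S^1.)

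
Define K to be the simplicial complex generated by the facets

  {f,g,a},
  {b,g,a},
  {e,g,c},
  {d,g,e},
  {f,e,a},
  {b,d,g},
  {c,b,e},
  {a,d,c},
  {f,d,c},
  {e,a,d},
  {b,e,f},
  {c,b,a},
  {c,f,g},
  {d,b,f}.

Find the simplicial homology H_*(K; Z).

Fix the vertex order a < b < c < d < e < f < g and write every simplex with vertices in increasing order. Then dim K = 2 and the simplices of K are:

  0-simplices (7): a, b, c, d, e, f, g
  1-simplices (21): ab, ac, ad, ae, af, ag, bc, bd, be, bf, bg, cd, ce, cf, cg, de, df, dg, ef, eg, fg
  2-simplices (14): abc, abg, acd, ade, aef, afg, bce, bdf, bdg, bef, cdf, ceg, cfg, deg

giving chain groups C_0 ≅ Z^7, C_1 ≅ Z^21, C_2 ≅ Z^14.

Boundary ∂_1: C_1 → C_0 is given by ∂[p,q] = [q] − [p]. For instance
  ∂bf = f − b.
The resulting 7×21 matrix has rank 6, and its Smith normal form has invariant factors (1,1,1,1,1,1).

The boundary map ∂_2: C_2 → C_1 maps a triangle to the signed sum of its edges. For instance
  ∂bdg = dg − bg + bd,
  ∂cfg = fg − cg + cf.
The 21×14 boundary matrix has rank 13 and Smith normal form diag(1,1,1,1,1,1,1,1,1,1,1,1,1).

From H_k ≅ ker(∂_k) / im(∂_{k+1}) we obtain:

  H_0: rank C_0 − rank ∂_1 = 7 − 6 = 1, and the invariant factors of ∂_1 are all 1, so H_0 = Z.
  H_1: rank ker ∂_1 − rank ∂_2 = (21 − 6) − 13 = 2, and the invariant factors of ∂_2 are all 1, so H_1 = Z^2.
  H_2: rank ker ∂_2 − rank ∂_3 = (14 − 13) − 0 = 1, and there is no ∂_3, so H_2 = Z.

As a check, the Euler characteristic is 7 − 21 + 14 = 0, which agrees with 1 − 2 + 1 = 0.

H_0 = Z,  H_1 = Z^2,  H_2 = Z.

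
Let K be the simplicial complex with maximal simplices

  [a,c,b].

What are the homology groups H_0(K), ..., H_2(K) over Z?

Fix the vertex order a < b < c and write every simplex with vertices in increasing order. Then dim K = 2 and the simplices of K are:

  0-simplices (3): a, b, c
  1-simplices (3): ab, ac, bc
  2-simplices (1): abc

Hence C_0 ≅ Z^3, C_1 ≅ Z^3, C_2 ≅ Z^1.

The boundary map ∂_1: C_1 → C_0 sends each edge [p,q] (with p < q) to q − p.
This gives a 3×3 integer matrix of rank 2; reducing to Smith normal form yields diagonal entries (1,1).

∂_2: C_2 → C_1 sends each 2-simplex [p,q,r] to [q,r] − [p,r] + [p,q]. For instance
  ∂abc = bc − ac + ab.
As a 3×1 matrix over Z this has rank 1, with invariant factors (1).

Computing H_k = (kernel of ∂_k) / (image of ∂_{k+1}):

  H_0: rank C_0 − rank ∂_1 = 3 − 2 = 1, and the invariant factors of ∂_1 are all 1, so H_0 = Z.
  H_1: rank ker ∂_1 − rank ∂_2 = (3 − 2) − 1 = 0, and the invariant factors of ∂_2 are all 1, so H_1 = 0.
  H_2: rank ker ∂_2 − rank ∂_3 = (1 − 1) − 0 = 0, and there is no ∂_3, so H_2 = 0.

As a check, the Euler characteristic is 3 − 3 + 1 = 1, which agrees with 1 − 0 + 0 = 1.
(K is a triangulation of the 2-simplex.)

H_0 ≅ Z,  H_1 = 0,  H_2 = 0.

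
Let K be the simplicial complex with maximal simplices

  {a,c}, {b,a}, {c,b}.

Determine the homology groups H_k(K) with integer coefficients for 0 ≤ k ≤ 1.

We work with the vertex ordering a < b < c. The simplices of K, each written with vertices in increasing order, are:

  0-simplices (3): a, b, c
  1-simplices (3): ab, ac, bc

so the chain groups are C_0 ≅ Z^3, C_1 ≅ Z^3.

∂_1: C_1 → C_0 maps an edge to its endpoints' difference, ∂[p,q] = q − p.
As a 3×3 matrix over Z this has rank 2, with invariant factors (1,1).

Now H_k = ker ∂_k / im ∂_{k+1}, so:

  H_0: rank C_0 − rank ∂_1 = 3 − 2 = 1, and the invariant factors of ∂_1 are all 1, so H_0 = Z.
  H_1: rank ker ∂_1 − rank ∂_2 = (3 − 2) − 0 = 1, and there is no ∂_2, so H_1 = Z.

As a check, the Euler characteristic is 3 − 3 = 0, which agrees with 1 − 1 = 0.
(K is a triangulation of the circle S^1.)

H_0 = Z,  H_1 = Z.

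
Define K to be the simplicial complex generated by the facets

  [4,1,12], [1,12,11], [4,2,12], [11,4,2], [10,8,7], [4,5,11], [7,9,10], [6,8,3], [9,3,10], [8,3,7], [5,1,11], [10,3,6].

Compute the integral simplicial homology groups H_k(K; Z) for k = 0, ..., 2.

H_0 ≅ Z^2,  H_1 ≅ Z^2,  H_2 = 0.

Order the vertices as 1 < 2 < 3 < 4 < 5 < 6 < 7 < 8 < 9 < 10 < 11 < 12. Listing each simplex with vertices in this order, K has dimension 2 with simplices:

  0-simplices (12): [1], [2], [3], [4], [5], [6], [7], [8], [9], [10], [11], [12]
  1-simplices (24): (24 of them)
  2-simplices (12): [1,4,12], [1,5,11], [1,11,12], [2,4,11], [2,4,12], [3,6,8], [3,6,10], [3,7,8], [3,9,10], [4,5,11], [7,8,10], [7,9,10]

giving chain groups C_0 ≅ Z^12, C_1 ≅ Z^24, C_2 ≅ Z^12.

Boundary ∂_1: C_1 → C_0 is given by ∂[p,q] = [q] − [p].
As a 12×24 matrix over Z this has rank 10, with invariant factors (1,1,1,1,1,1,1,1,1,1).

The boundary map ∂_2: C_2 → C_1 maps a triangle to the signed sum of its edges. For instance
  ∂[1,11,12] = [11,12] − [1,12] + [1,11],
  ∂[3,9,10] = [9,10] − [3,10] + [3,9].
The 24×12 boundary matrix has rank 12 and Smith normal form diag(1,1,1,1,1,1,1,1,1,1,1,1).

Computing H_k = (kernel of ∂_k) / (image of ∂_{k+1}):

  H_0: rank C_0 − rank ∂_1 = 12 − 10 = 2, and the invariant factors of ∂_1 are all 1, so H_0 = Z^2.
  H_1: rank ker ∂_1 − rank ∂_2 = (24 − 10) − 12 = 2, and the invariant factors of ∂_2 are all 1, so H_1 = Z^2.
  H_2: rank ker ∂_2 − rank ∂_3 = (12 − 12) − 0 = 0, and there is no ∂_3, so H_2 = 0.

As a check, the Euler characteristic is 12 − 24 + 12 = 0, which agrees with 2 − 2 + 0 = 0.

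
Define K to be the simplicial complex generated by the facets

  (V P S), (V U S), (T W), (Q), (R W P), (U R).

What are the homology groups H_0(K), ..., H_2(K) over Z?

H_0 ≅ Z^2,  H_1 ≅ Z,  H_2 = 0.

Fix the vertex order P < Q < R < S < T < U < V < W and write every simplex with vertices in increasing order. Then dim K = 2 and the simplices of K are:

  0-simplices (8): P, Q, R, S, T, U, V, W
  1-simplices (10): PR, PS, PV, PW, RU, RW, SU, SV, TW, UV
  2-simplices (3): PRW, PSV, SUV

giving chain groups C_0 ≅ Z^8, C_1 ≅ Z^10, C_2 ≅ Z^3.

Boundary ∂_1: C_1 → C_0 is given by ∂[p,q] = [q] − [p]. For instance
  ∂SV = V − S.
As a 8×10 matrix over Z this has rank 6, with invariant factors (1,1,1,1,1,1).

Boundary ∂_2: C_2 → C_1 maps a triangle to the signed sum of its edges. For instance
  ∂PRW = RW − PW + PR,
  ∂SUV = UV − SV + SU.
The 10×3 boundary matrix has rank 3 and Smith normal form diag(1,1,1).

Now H_k = ker ∂_k / im ∂_{k+1}, so:

  H_0: rank C_0 − rank ∂_1 = 8 − 6 = 2, and the invariant factors of ∂_1 are all 1, so H_0 ≅ Z^2.
  H_1: rank ker ∂_1 − rank ∂_2 = (10 − 6) − 3 = 1, and the invariant factors of ∂_2 are all 1, so H_1 ≅ Z.
  H_2: rank ker ∂_2 − rank ∂_3 = (3 − 3) − 0 = 0, and there is no ∂_3, so H_2 ≅ 0.

As a check, the Euler characteristic is 8 − 10 + 3 = 1, which agrees with 2 − 1 + 0 = 1.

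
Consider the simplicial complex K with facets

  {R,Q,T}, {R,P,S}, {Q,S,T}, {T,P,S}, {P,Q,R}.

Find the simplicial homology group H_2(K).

H_2 ≅ 0.

K has 5 vertices, 10 edges, 5 triangles.
rank ∂_2 = 5, rank ∂_3 = 0 ⇒ b_2 = 5 − 5 − 0 = 0. So H_2 = 0.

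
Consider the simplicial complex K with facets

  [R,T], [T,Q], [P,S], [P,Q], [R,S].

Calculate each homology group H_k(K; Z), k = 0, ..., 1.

H_0 = Z,  H_1 = Z.

We work with the vertex ordering P < Q < R < S < T. The simplices of K, each written with vertices in increasing order, are:

  0-simplices (5): P, Q, R, S, T
  1-simplices (5): PQ, PS, QT, RS, RT

Hence C_0 ≅ Z^5, C_1 ≅ Z^5.

∂_1: C_1 → C_0 is given by ∂[p,q] = [q] − [p]. For instance
  ∂RS = S − R.
As a 5×5 matrix over Z this has rank 4, with invariant factors (1,1,1,1).

Reading off H_k = ker ∂_k / im ∂_{k+1}:

  H_0: rank C_0 − rank ∂_1 = 5 − 4 = 1, and the invariant factors of ∂_1 are all 1, so H_0 = Z.
  H_1: rank ker ∂_1 − rank ∂_2 = (5 − 4) − 0 = 1, and there is no ∂_2, so H_1 = Z.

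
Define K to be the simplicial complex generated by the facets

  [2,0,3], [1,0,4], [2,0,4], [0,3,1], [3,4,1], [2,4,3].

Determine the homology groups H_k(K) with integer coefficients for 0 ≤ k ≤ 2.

K has 5 vertices, 9 edges, 6 triangles.
rank ∂_0 = 0, rank ∂_1 = 4 ⇒ b_0 = 5 − 0 − 4 = 1; all invariant factors of ∂_1 are 1 so no torsion. So H_0 = Z.
rank ∂_1 = 4, rank ∂_2 = 5 ⇒ b_1 = 9 − 4 − 5 = 0; all invariant factors of ∂_2 are 1 so no torsion. So H_1 = 0.
rank ∂_2 = 5, rank ∂_3 = 0 ⇒ b_2 = 6 − 5 − 0 = 1. So H_2 = Z.

H_0 ≅ Z,  H_1 = 0,  H_2 ≅ Z.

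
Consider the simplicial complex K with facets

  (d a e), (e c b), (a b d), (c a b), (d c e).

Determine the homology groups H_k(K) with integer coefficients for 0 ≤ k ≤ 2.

H_0 ≅ Z,  H_1 ≅ Z,  H_2 = 0.

Take the total order a < b < c < d < e on the vertex set. Then K (dimension 2) consists of the simplices:

  0-simplices (5): a, b, c, d, e
  1-simplices (10): ab, ac, ad, ae, bc, bd, be, cd, ce, de
  2-simplices (5): abc, abd, ade, bce, cde

Hence C_0 ≅ Z^5, C_1 ≅ Z^10, C_2 ≅ Z^5.

∂_1: C_1 → C_0 sends each edge [p,q] (with p < q) to q − p. For instance
  ∂ae = e − a.
The 5×10 boundary matrix has rank 4 and Smith normal form diag(1,1,1,1).

∂_2: C_2 → C_1 maps a triangle to the signed sum of its edges. For instance
  ∂abc = bc − ac + ab,
  ∂ade = de − ae + ad.
The resulting 10×5 matrix has rank 5, and its Smith normal form has invariant factors (1,1,1,1,1).

From H_k ≅ ker(∂_k) / im(∂_{k+1}) we obtain:

  H_0: rank C_0 − rank ∂_1 = 5 − 4 = 1, and the invariant factors of ∂_1 are all 1, so H_0 = Z.
  H_1: rank ker ∂_1 − rank ∂_2 = (10 − 4) − 5 = 1, and the invariant factors of ∂_2 are all 1, so H_1 = Z.
  H_2: rank ker ∂_2 − rank ∂_3 = (5 − 5) − 0 = 0, and there is no ∂_3, so H_2 = 0.

(K is a triangulation of the Möbius band.)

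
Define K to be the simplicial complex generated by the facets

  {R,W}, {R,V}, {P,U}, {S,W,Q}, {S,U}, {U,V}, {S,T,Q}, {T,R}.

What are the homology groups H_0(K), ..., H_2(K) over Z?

Order the vertices as P < Q < R < S < T < U < V < W. Listing each simplex with vertices in this order, K has dimension 2 with simplices:

  0-simplices (8): P, Q, R, S, T, U, V, W
  1-simplices (11): PU, QS, QT, QW, RT, RV, RW, ST, SU, SW, UV
  2-simplices (2): QST, QSW

giving chain groups C_0 ≅ Z^8, C_1 ≅ Z^11, C_2 ≅ Z^2.

The boundary map ∂_1: C_1 → C_0 sends each edge [p,q] (with p < q) to q − p. For instance
  ∂RV = V − R.
As a 8×11 matrix over Z this has rank 7, with invariant factors (1,1,1,1,1,1,1).

∂_2: C_2 → C_1 maps a triangle to the signed sum of its edges. For instance
  ∂QSW = SW − QW + QS,
  ∂QST = ST − QT + QS.
This gives a 11×2 integer matrix of rank 2; reducing to Smith normal form yields diagonal entries (1,1).

From H_k ≅ ker(∂_k) / im(∂_{k+1}) we obtain:

  H_0: rank C_0 − rank ∂_1 = 8 − 7 = 1, and the invariant factors of ∂_1 are all 1, so H_0 = Z.
  H_1: rank ker ∂_1 − rank ∂_2 = (11 − 7) − 2 = 2, and the invariant factors of ∂_2 are all 1, so H_1 = Z^2.
  H_2: rank ker ∂_2 − rank ∂_3 = (2 − 2) − 0 = 0, and there is no ∂_3, so H_2 = 0.

As a check, the Euler characteristic is 8 − 11 + 2 = -1, which agrees with 1 − 2 + 0 = -1.

H_0 ≅ Z,  H_1 ≅ Z^2,  H_2 = 0.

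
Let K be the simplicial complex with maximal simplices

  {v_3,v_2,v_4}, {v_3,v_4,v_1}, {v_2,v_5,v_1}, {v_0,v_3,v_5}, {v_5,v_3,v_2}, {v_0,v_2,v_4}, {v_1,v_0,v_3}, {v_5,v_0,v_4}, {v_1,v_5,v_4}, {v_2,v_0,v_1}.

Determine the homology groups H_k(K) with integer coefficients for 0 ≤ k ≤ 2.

Take the total order v_0 < v_1 < v_2 < v_3 < v_4 < v_5 on the vertex set. Then K (dimension 2) consists of the simplices:

  0-simplices (6): [v_0], [v_1], [v_2], [v_3], [v_4], [v_5]
  1-simplices (15): (15 of them)
  2-simplices (10): [v_0,v_1,v_2], [v_0,v_1,v_3], [v_0,v_2,v_4], [v_0,v_3,v_5], [v_0,v_4,v_5], [v_1,v_2,v_5], [v_1,v_3,v_4], [v_1,v_4,v_5], [v_2,v_3,v_4], [v_2,v_3,v_5]

giving chain groups C_0 ≅ Z^6, C_1 ≅ Z^15, C_2 ≅ Z^10.

∂_1: C_1 → C_0 sends each edge [p,q] (with p < q) to q − p. For instance
  ∂[v_3,v_4] = [v_4] − [v_3].
The 6×15 boundary matrix has rank 5 and Smith normal form diag(1,1,1,1,1).

Boundary ∂_2: C_2 → C_1 maps a triangle to the signed sum of its edges. For instance
  ∂[v_0,v_1,v_2] = [v_1,v_2] − [v_0,v_2] + [v_0,v_1],
  ∂[v_1,v_2,v_5] = [v_2,v_5] − [v_1,v_5] + [v_1,v_2].
The resulting 15×10 matrix has rank 10, and its Smith normal form has invariant factors (1,1,1,1,1,1,1,1,1,2).

Computing H_k = (kernel of ∂_k) / (image of ∂_{k+1}):

  H_0: rank C_0 − rank ∂_1 = 6 − 5 = 1, and the invariant factors of ∂_1 are all 1, so H_0 = Z.
  H_1: rank ker ∂_1 − rank ∂_2 = (15 − 5) − 10 = 0, and ∂_2 has invariant factor 2 > 1, so H_1 = Z_2.
  H_2: rank ker ∂_2 − rank ∂_3 = (10 − 10) − 0 = 0, and there is no ∂_3, so H_2 = 0.

H_0 ≅ Z,  H_1 ≅ Z_2,  H_2 = 0.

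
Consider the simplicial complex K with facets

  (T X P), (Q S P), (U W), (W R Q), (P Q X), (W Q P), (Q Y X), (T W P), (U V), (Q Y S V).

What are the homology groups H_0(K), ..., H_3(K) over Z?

Order the vertices as P < Q < R < S < T < U < V < W < X < Y. Listing each simplex with vertices in this order, K has dimension 3 with simplices:

  0-simplices (10): P, Q, R, S, T, U, V, W, X, Y
  1-simplices (20): PQ, PS, PT, PW, PX, QR, QS, QV, QW, QX, QY, RW, SV, SY, TW, TX, UV, UW, VY, XY
  2-simplices (11): PQS, PQW, PQX, PTW, PTX, QRW, QSV, QSY, QVY, QXY, SVY
  3-simplices (1): QSVY

giving chain groups C_0 ≅ Z^10, C_1 ≅ Z^20, C_2 ≅ Z^11, C_3 ≅ Z^1.

Boundary ∂_1: C_1 → C_0 sends each edge [p,q] (with p < q) to q − p.
As a 10×20 matrix over Z this has rank 9, with invariant factors (1,1,1,1,1,1,1,1,1).

Boundary ∂_2: C_2 → C_1 sends each 2-simplex [p,q,r] to [q,r] − [p,r] + [p,q]. For instance
  ∂PTX = TX − PX + PT,
  ∂PTW = TW − PW + PT.
This gives a 20×11 integer matrix of rank 10; reducing to Smith normal form yields diagonal entries (1,1,1,1,1,1,1,1,1,1).

The boundary map ∂_3: C_3 → C_2 sends each 3-simplex σ to the alternating sum Σ_i (−1)^i (σ with its i-th vertex removed). For instance
  ∂QSVY = SVY − QVY + QSY − QSV.
The resulting 11×1 matrix has rank 1, and its Smith normal form has invariant factors (1).

Reading off H_k = ker ∂_k / im ∂_{k+1}:

  H_0: rank C_0 − rank ∂_1 = 10 − 9 = 1, and the invariant factors of ∂_1 are all 1, so H_0 ≅ Z.
  H_1: rank ker ∂_1 − rank ∂_2 = (20 − 9) − 10 = 1, and the invariant factors of ∂_2 are all 1, so H_1 ≅ Z.
  H_2: rank ker ∂_2 − rank ∂_3 = (11 − 10) − 1 = 0, and the invariant factors of ∂_3 are all 1, so H_2 ≅ 0.
  H_3: rank ker ∂_3 − rank ∂_4 = (1 − 1) − 0 = 0, and there is no ∂_4, so H_3 ≅ 0.

H_0 ≅ Z,  H_1 ≅ Z,  H_2 = 0,  H_3 = 0.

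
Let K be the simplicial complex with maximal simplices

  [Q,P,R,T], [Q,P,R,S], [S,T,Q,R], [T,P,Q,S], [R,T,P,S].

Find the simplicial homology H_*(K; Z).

Take the total order P < Q < R < S < T on the vertex set. Then K (dimension 3) consists of the simplices:

  0-simplices (5): P, Q, R, S, T
  1-simplices (10): PQ, PR, PS, PT, QR, QS, QT, RS, RT, ST
  2-simplices (10): PQR, PQS, PQT, PRS, PRT, PST, QRS, QRT, QST, RST
  3-simplices (5): PQRS, PQRT, PQST, PRST, QRST

giving chain groups C_0 ≅ Z^5, C_1 ≅ Z^10, C_2 ≅ Z^10, C_3 ≅ Z^5.

The boundary map ∂_1: C_1 → C_0 is given by ∂[p,q] = [q] − [p].
As a 5×10 matrix over Z this has rank 4, with invariant factors (1,1,1,1).

∂_2: C_2 → C_1 sends each 2-simplex [p,q,r] to [q,r] − [p,r] + [p,q]. For instance
  ∂PQT = QT − PT + PQ,
  ∂PQS = QS − PS + PQ.
As a 10×10 matrix over Z this has rank 6, with invariant factors (1,1,1,1,1,1).

∂_3: C_3 → C_2 sends each 3-simplex σ to the alternating sum Σ_i (−1)^i (σ with its i-th vertex removed). For instance
  ∂QRST = RST − QST + QRT − QRS,
  ∂PQRT = QRT − PRT + PQT − PQR.
As a 10×5 matrix over Z this has rank 4, with invariant factors (1,1,1,1).

Now H_k = ker ∂_k / im ∂_{k+1}, so:

  H_0: rank C_0 − rank ∂_1 = 5 − 4 = 1, and the invariant factors of ∂_1 are all 1, so H_0 = Z.
  H_1: rank ker ∂_1 − rank ∂_2 = (10 − 4) − 6 = 0, and the invariant factors of ∂_2 are all 1, so H_1 = 0.
  H_2: rank ker ∂_2 − rank ∂_3 = (10 − 6) − 4 = 0, and the invariant factors of ∂_3 are all 1, so H_2 = 0.
  H_3: rank ker ∂_3 − rank ∂_4 = (5 − 4) − 0 = 1, and there is no ∂_4, so H_3 = Z.

(K is a triangulation of the 3-sphere S^3.)

H_0 ≅ Z,  H_1 = 0,  H_2 = 0,  H_3 ≅ Z.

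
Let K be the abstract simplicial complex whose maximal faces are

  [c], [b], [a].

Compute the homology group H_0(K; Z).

Fix the vertex order a < b < c and write every simplex with vertices in increasing order. Then dim K = 0 and the simplices of K are:

  0-simplices (3): a, b, c

giving chain groups C_0 ≅ Z^3.

Reading off H_k = ker ∂_k / im ∂_{k+1}:

  H_0: rank C_0 − rank ∂_1 = 3 − 0 = 3, and there is no ∂_1, so H_0 ≅ Z^3.

H_0 = Z^3.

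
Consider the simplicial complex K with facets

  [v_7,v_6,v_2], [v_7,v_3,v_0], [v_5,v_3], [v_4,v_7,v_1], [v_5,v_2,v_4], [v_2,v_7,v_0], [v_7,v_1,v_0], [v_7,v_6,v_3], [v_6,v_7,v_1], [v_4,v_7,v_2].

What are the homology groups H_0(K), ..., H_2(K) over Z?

H_0 = Z,  H_1 = Z,  H_2 = 0.

We work with the vertex ordering v_0 < v_1 < v_2 < v_3 < v_4 < v_5 < v_6 < v_7. The simplices of K, each written with vertices in increasing order, are:

  0-simplices (8): [v_0], [v_1], [v_2], [v_3], [v_4], [v_5], [v_6], [v_7]
  1-simplices (17): (17 of them)
  2-simplices (9): [v_0,v_1,v_7], [v_0,v_2,v_7], [v_0,v_3,v_7], [v_1,v_4,v_7], [v_1,v_6,v_7], [v_2,v_4,v_5], [v_2,v_4,v_7], [v_2,v_6,v_7], [v_3,v_6,v_7]

Hence C_0 ≅ Z^8, C_1 ≅ Z^17, C_2 ≅ Z^9.

Boundary ∂_1: C_1 → C_0 sends each edge [p,q] (with p < q) to q − p. For instance
  ∂[v_4,v_5] = [v_5] − [v_4].
This gives a 8×17 integer matrix of rank 7; reducing to Smith normal form yields diagonal entries (1,1,1,1,1,1,1).

∂_2: C_2 → C_1 sends each 2-simplex [p,q,r] to [q,r] − [p,r] + [p,q]. For instance
  ∂[v_3,v_6,v_7] = [v_6,v_7] − [v_3,v_7] + [v_3,v_6],
  ∂[v_1,v_4,v_7] = [v_4,v_7] − [v_1,v_7] + [v_1,v_4].
The 17×9 boundary matrix has rank 9 and Smith normal form diag(1,1,1,1,1,1,1,1,1).

From H_k ≅ ker(∂_k) / im(∂_{k+1}) we obtain:

  H_0: rank C_0 − rank ∂_1 = 8 − 7 = 1, and the invariant factors of ∂_1 are all 1, so H_0 = Z.
  H_1: rank ker ∂_1 − rank ∂_2 = (17 − 7) − 9 = 1, and the invariant factors of ∂_2 are all 1, so H_1 = Z.
  H_2: rank ker ∂_2 − rank ∂_3 = (9 − 9) − 0 = 0, and there is no ∂_3, so H_2 = 0.

As a check, the Euler characteristic is 8 − 17 + 9 = 0, which agrees with 1 − 1 + 0 = 0.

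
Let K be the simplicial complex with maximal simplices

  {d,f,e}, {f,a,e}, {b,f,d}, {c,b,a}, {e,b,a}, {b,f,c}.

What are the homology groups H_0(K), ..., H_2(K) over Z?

H_0 = Z,  H_1 = Z,  H_2 = 0.

Fix the vertex order a < b < c < d < e < f and write every simplex with vertices in increasing order. Then dim K = 2 and the simplices of K are:

  0-simplices (6): a, b, c, d, e, f
  1-simplices (12): ab, ac, ae, af, bc, bd, be, bf, cf, de, df, ef
  2-simplices (6): abc, abe, aef, bcf, bdf, def

Hence C_0 ≅ Z^6, C_1 ≅ Z^12, C_2 ≅ Z^6.

Boundary ∂_1: C_1 → C_0 sends each edge [p,q] (with p < q) to q − p. For instance
  ∂df = f − d.
As a 6×12 matrix over Z this has rank 5, with invariant factors (1,1,1,1,1).

The boundary map ∂_2: C_2 → C_1 maps a triangle to the signed sum of its edges. For instance
  ∂def = ef − df + de,
  ∂abc = bc − ac + ab.
As a 12×6 matrix over Z this has rank 6, with invariant factors (1,1,1,1,1,1).

Now H_k = ker ∂_k / im ∂_{k+1}, so:

  H_0: rank C_0 − rank ∂_1 = 6 − 5 = 1, and the invariant factors of ∂_1 are all 1, so H_0 = Z.
  H_1: rank ker ∂_1 − rank ∂_2 = (12 − 5) − 6 = 1, and the invariant factors of ∂_2 are all 1, so H_1 = Z.
  H_2: rank ker ∂_2 − rank ∂_3 = (6 − 6) − 0 = 0, and there is no ∂_3, so H_2 = 0.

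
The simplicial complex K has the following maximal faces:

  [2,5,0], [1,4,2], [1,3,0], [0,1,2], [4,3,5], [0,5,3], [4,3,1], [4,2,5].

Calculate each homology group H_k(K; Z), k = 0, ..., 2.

H_0 = Z,  H_1 = 0,  H_2 = Z.

We work with the vertex ordering 0 < 1 < 2 < 3 < 4 < 5. The simplices of K, each written with vertices in increasing order, are:

  0-simplices (6): [0], [1], [2], [3], [4], [5]
  1-simplices (12): [0,1], [0,2], [0,3], [0,5], [1,2], [1,3], [1,4], [2,4], [2,5], [3,4], [3,5], [4,5]
  2-simplices (8): [0,1,2], [0,1,3], [0,2,5], [0,3,5], [1,2,4], [1,3,4], [2,4,5], [3,4,5]

so the chain groups are C_0 ≅ Z^6, C_1 ≅ Z^12, C_2 ≅ Z^8.

∂_1: C_1 → C_0 sends each edge [p,q] (with p < q) to q − p. For instance
  ∂[2,4] = [4] − [2].
This gives a 6×12 integer matrix of rank 5; reducing to Smith normal form yields diagonal entries (1,1,1,1,1).

The boundary map ∂_2: C_2 → C_1 maps a triangle to the signed sum of its edges. For instance
  ∂[2,4,5] = [4,5] − [2,5] + [2,4],
  ∂[1,3,4] = [3,4] − [1,4] + [1,3].
The resulting 12×8 matrix has rank 7, and its Smith normal form has invariant factors (1,1,1,1,1,1,1).

Computing H_k = (kernel of ∂_k) / (image of ∂_{k+1}):

  H_0: rank C_0 − rank ∂_1 = 6 − 5 = 1, and the invariant factors of ∂_1 are all 1, so H_0 ≅ Z.
  H_1: rank ker ∂_1 − rank ∂_2 = (12 − 5) − 7 = 0, and the invariant factors of ∂_2 are all 1, so H_1 ≅ 0.
  H_2: rank ker ∂_2 − rank ∂_3 = (8 − 7) − 0 = 1, and there is no ∂_3, so H_2 ≅ Z.

As a check, the Euler characteristic is 6 − 12 + 8 = 2, which agrees with 1 − 0 + 1 = 2.
(K is a triangulation of the 2-sphere S^2.)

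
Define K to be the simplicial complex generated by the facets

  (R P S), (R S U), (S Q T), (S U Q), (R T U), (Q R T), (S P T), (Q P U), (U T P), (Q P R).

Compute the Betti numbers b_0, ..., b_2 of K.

Fix the vertex order P < Q < R < S < T < U and write every simplex with vertices in increasing order. Then dim K = 2 and the simplices of K are:

  0-simplices (6): P, Q, R, S, T, U
  1-simplices (15): PQ, PR, PS, PT, PU, QR, QS, QT, QU, RS, RT, RU, ST, SU, TU
  2-simplices (10): PQR, PQU, PRS, PST, PTU, QRT, QST, QSU, RSU, RTU

Hence C_0 ≅ Z^6, C_1 ≅ Z^15, C_2 ≅ Z^10.

Boundary ∂_1: C_1 → C_0 sends each edge [p,q] (with p < q) to q − p. For instance
  ∂PT = T − P.
The 6×15 boundary matrix has rank 5 and Smith normal form diag(1,1,1,1,1).

Boundary ∂_2: C_2 → C_1 sends each 2-simplex [p,q,r] to [q,r] − [p,r] + [p,q]. For instance
  ∂QRT = RT − QT + QR,
  ∂PRS = RS − PS + PR.
The resulting 15×10 matrix has rank 10, and its Smith normal form has invariant factors (1,1,1,1,1,1,1,1,1,2).

Reading off H_k = ker ∂_k / im ∂_{k+1}:

  H_0: rank C_0 − rank ∂_1 = 6 − 5 = 1, and the invariant factors of ∂_1 are all 1, so H_0 = Z.
  H_1: rank ker ∂_1 − rank ∂_2 = (15 − 5) − 10 = 0, and ∂_2 has invariant factor 2 > 1, so H_1 = Z/2.
  H_2: rank ker ∂_2 − rank ∂_3 = (10 − 10) − 0 = 0, and there is no ∂_3, so H_2 = 0.

(K is a triangulation of the real projective plane RP^2.)

Hence the Betti numbers are b_0 = 1, b_1 = 0, b_2 = 0.

b_0 = 1, b_1 = 0, b_2 = 0.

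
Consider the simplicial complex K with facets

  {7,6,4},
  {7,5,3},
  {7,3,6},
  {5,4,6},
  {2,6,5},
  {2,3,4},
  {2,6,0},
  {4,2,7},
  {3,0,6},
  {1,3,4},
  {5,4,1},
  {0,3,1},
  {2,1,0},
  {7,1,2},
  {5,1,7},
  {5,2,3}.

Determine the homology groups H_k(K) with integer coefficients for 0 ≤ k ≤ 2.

H_0 ≅ Z,  H_1 ≅ Z^2,  H_2 ≅ Z.

Fix the vertex order 0 < 1 < 2 < 3 < 4 < 5 < 6 < 7 and write every simplex with vertices in increasing order. Then dim K = 2 and the simplices of K are:

  0-simplices (8): [0], [1], [2], [3], [4], [5], [6], [7]
  1-simplices (24): (24 of them)
  2-simplices (16): [0,1,2], [0,1,3], [0,2,6], [0,3,6], [1,2,7], [1,3,4], [1,4,5], [1,5,7], [2,3,4], [2,3,5], [2,4,7], [2,5,6], [3,5,7], [3,6,7], [4,5,6], [4,6,7]

so the chain groups are C_0 ≅ Z^8, C_1 ≅ Z^24, C_2 ≅ Z^16.

Boundary ∂_1: C_1 → C_0 sends each edge [p,q] (with p < q) to q − p. For instance
  ∂[5,6] = [6] − [5].
This gives a 8×24 integer matrix of rank 7; reducing to Smith normal form yields diagonal entries (1,1,1,1,1,1,1).

The boundary map ∂_2: C_2 → C_1 maps a triangle to the signed sum of its edges. For instance
  ∂[1,5,7] = [5,7] − [1,7] + [1,5],
  ∂[3,5,7] = [5,7] − [3,7] + [3,5].
The 24×16 boundary matrix has rank 15 and Smith normal form diag(1,1,1,1,1,1,1,1,1,1,1,1,1,1,1).

Now H_k = ker ∂_k / im ∂_{k+1}, so:

  H_0: rank C_0 − rank ∂_1 = 8 − 7 = 1, and the invariant factors of ∂_1 are all 1, so H_0 ≅ Z.
  H_1: rank ker ∂_1 − rank ∂_2 = (24 − 7) − 15 = 2, and the invariant factors of ∂_2 are all 1, so H_1 ≅ Z^2.
  H_2: rank ker ∂_2 − rank ∂_3 = (16 − 15) − 0 = 1, and there is no ∂_3, so H_2 ≅ Z.

(K is a triangulation of the torus T^2.)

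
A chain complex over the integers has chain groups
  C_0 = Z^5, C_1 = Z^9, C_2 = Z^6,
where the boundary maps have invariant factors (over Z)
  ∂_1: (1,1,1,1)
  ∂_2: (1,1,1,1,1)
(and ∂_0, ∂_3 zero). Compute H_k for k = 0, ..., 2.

H_0: b_0 = 5 − 0 − 4 = 1; torsion from ∂_1 factors > 1: none. So H_0 = Z.
H_1: b_1 = 9 − 4 − 5 = 0; torsion from ∂_2 factors > 1: none. So H_1 = 0.
H_2: b_2 = 6 − 5 − 0 = 1; torsion from ∂_3 factors > 1: none. So H_2 = Z.

H_0 = Z,  H_1 = 0,  H_2 = Z.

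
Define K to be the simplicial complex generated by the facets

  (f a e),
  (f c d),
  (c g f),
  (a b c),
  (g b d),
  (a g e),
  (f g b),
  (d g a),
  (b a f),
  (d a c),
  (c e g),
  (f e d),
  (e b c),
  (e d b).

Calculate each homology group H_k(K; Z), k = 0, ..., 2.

Fix the vertex order a < b < c < d < e < f < g and write every simplex with vertices in increasing order. Then dim K = 2 and the simplices of K are:

  0-simplices (7): a, b, c, d, e, f, g
  1-simplices (21): ab, ac, ad, ae, af, ag, bc, bd, be, bf, bg, cd, ce, cf, cg, de, df, dg, ef, eg, fg
  2-simplices (14): abc, abf, acd, adg, aef, aeg, bce, bde, bdg, bfg, cdf, ceg, cfg, def

giving chain groups C_0 ≅ Z^7, C_1 ≅ Z^21, C_2 ≅ Z^14.

Boundary ∂_1: C_1 → C_0 maps an edge to its endpoints' difference, ∂[p,q] = q − p. For instance
  ∂ac = c − a.
The 7×21 boundary matrix has rank 6 and Smith normal form diag(1,1,1,1,1,1).

∂_2: C_2 → C_1 acts by ∂[p,q,r] = [q,r] − [p,r] + [p,q]. For instance
  ∂bfg = fg − bg + bf,
  ∂ceg = eg − cg + ce.
The resulting 21×14 matrix has rank 13, and its Smith normal form has invariant factors (1,1,1,1,1,1,1,1,1,1,1,1,1).

From H_k ≅ ker(∂_k) / im(∂_{k+1}) we obtain:

  H_0: rank C_0 − rank ∂_1 = 7 − 6 = 1, and the invariant factors of ∂_1 are all 1, so H_0 = Z.
  H_1: rank ker ∂_1 − rank ∂_2 = (21 − 6) − 13 = 2, and the invariant factors of ∂_2 are all 1, so H_1 = Z^2.
  H_2: rank ker ∂_2 − rank ∂_3 = (14 − 13) − 0 = 1, and there is no ∂_3, so H_2 = Z.

(K is a triangulation of the torus T^2.)

H_0 = Z,  H_1 = Z^2,  H_2 = Z.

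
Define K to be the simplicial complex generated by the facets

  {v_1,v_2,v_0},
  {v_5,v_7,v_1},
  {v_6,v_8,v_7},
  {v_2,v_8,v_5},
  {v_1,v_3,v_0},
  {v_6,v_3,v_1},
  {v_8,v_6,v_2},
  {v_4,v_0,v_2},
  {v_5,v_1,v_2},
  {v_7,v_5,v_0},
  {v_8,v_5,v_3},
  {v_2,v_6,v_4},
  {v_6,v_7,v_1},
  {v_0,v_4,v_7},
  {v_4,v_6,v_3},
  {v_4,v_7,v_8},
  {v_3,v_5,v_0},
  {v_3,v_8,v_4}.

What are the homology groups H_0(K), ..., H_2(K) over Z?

Take the total order v_0 < v_1 < v_2 < v_3 < v_4 < v_5 < v_6 < v_7 < v_8 on the vertex set. Then K (dimension 2) consists of the simplices:

  0-simplices (9): [v_0], [v_1], [v_2], [v_3], [v_4], [v_5], [v_6], [v_7], [v_8]
  1-simplices (27): (27 of them)
  2-simplices (18): (18 of them)

Hence C_0 ≅ Z^9, C_1 ≅ Z^27, C_2 ≅ Z^18.

∂_1: C_1 → C_0 is given by ∂[p,q] = [q] − [p]. For instance
  ∂[v_1,v_3] = [v_3] − [v_1].
This gives a 9×27 integer matrix of rank 8; reducing to Smith normal form yields diagonal entries (1,1,1,1,1,1,1,1).

The boundary map ∂_2: C_2 → C_1 acts by ∂[p,q,r] = [q,r] − [p,r] + [p,q]. For instance
  ∂[v_1,v_2,v_5] = [v_2,v_5] − [v_1,v_5] + [v_1,v_2],
  ∂[v_1,v_3,v_6] = [v_3,v_6] − [v_1,v_6] + [v_1,v_3].
The resulting 27×18 matrix has rank 18, and its Smith normal form has invariant factors (1,1,1,1,1,1,1,1,1,1,1,1,1,1,1,1,1,2).

Computing H_k = (kernel of ∂_k) / (image of ∂_{k+1}):

  H_0: rank C_0 − rank ∂_1 = 9 − 8 = 1, and the invariant factors of ∂_1 are all 1, so H_0 = Z.
  H_1: rank ker ∂_1 − rank ∂_2 = (27 − 8) − 18 = 1, and ∂_2 has invariant factor 2 > 1, so H_1 = Z ⊕ Z/2Z.
  H_2: rank ker ∂_2 − rank ∂_3 = (18 − 18) − 0 = 0, and there is no ∂_3, so H_2 = 0.

(K is a triangulation of the Klein bottle.)

H_0 ≅ Z,  H_1 ≅ Z ⊕ Z/2Z,  H_2 = 0.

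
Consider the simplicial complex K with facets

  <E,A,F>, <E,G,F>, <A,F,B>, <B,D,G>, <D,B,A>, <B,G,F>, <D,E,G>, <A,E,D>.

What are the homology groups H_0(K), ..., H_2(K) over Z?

We work with the vertex ordering A < B < D < E < F < G. The simplices of K, each written with vertices in increasing order, are:

  0-simplices (6): A, B, D, E, F, G
  1-simplices (12): AB, AD, AE, AF, BD, BF, BG, DE, DG, EF, EG, FG
  2-simplices (8): ABD, ABF, ADE, AEF, BDG, BFG, DEG, EFG

giving chain groups C_0 ≅ Z^6, C_1 ≅ Z^12, C_2 ≅ Z^8.

∂_1: C_1 → C_0 is given by ∂[p,q] = [q] − [p]. For instance
  ∂FG = G − F.
The 6×12 boundary matrix has rank 5 and Smith normal form diag(1,1,1,1,1).

∂_2: C_2 → C_1 acts by ∂[p,q,r] = [q,r] − [p,r] + [p,q]. For instance
  ∂BDG = DG − BG + BD,
  ∂ABF = BF − AF + AB.
The 12×8 boundary matrix has rank 7 and Smith normal form diag(1,1,1,1,1,1,1).

From H_k ≅ ker(∂_k) / im(∂_{k+1}) we obtain:

  H_0: rank C_0 − rank ∂_1 = 6 − 5 = 1, and the invariant factors of ∂_1 are all 1, so H_0 ≅ Z.
  H_1: rank ker ∂_1 − rank ∂_2 = (12 − 5) − 7 = 0, and the invariant factors of ∂_2 are all 1, so H_1 ≅ 0.
  H_2: rank ker ∂_2 − rank ∂_3 = (8 − 7) − 0 = 1, and there is no ∂_3, so H_2 ≅ Z.

H_0 ≅ Z,  H_1 = 0,  H_2 ≅ Z.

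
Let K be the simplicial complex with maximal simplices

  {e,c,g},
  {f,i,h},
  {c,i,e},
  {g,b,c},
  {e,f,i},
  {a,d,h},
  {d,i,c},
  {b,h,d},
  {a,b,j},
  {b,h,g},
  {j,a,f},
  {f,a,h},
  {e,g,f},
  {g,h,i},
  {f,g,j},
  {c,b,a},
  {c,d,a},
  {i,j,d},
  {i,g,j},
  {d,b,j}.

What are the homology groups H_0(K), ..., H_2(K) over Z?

H_0 = Z,  H_1 = Z ⊕ Z/2Z,  H_2 = 0.

Order the vertices as a < b < c < d < e < f < g < h < i < j. Listing each simplex with vertices in this order, K has dimension 2 with simplices:

  0-simplices (10): a, b, c, d, e, f, g, h, i, j
  1-simplices (30): ab, ac, ad, af, ah, aj, bc, bd, bg, bh, bj, cd, ce, cg, ci, dh, di, dj, ef, eg, ei, fg, fh, fi, fj, gh, gi, gj, hi, ij
  2-simplices (20): abc, abj, acd, adh, afh, afj, bcg, bdh, bdj, bgh, cdi, ceg, cei, dij, efg, efi, fgj, fhi, ghi, gij

giving chain groups C_0 ≅ Z^10, C_1 ≅ Z^30, C_2 ≅ Z^20.

∂_1: C_1 → C_0 sends each edge [p,q] (with p < q) to q − p.
The resulting 10×30 matrix has rank 9, and its Smith normal form has invariant factors (1,1,1,1,1,1,1,1,1).

Boundary ∂_2: C_2 → C_1 sends each 2-simplex [p,q,r] to [q,r] − [p,r] + [p,q]. For instance
  ∂adh = dh − ah + ad,
  ∂dij = ij − dj + di.
This gives a 30×20 integer matrix of rank 20; reducing to Smith normal form yields diagonal entries (1,1,1,1,1,1,1,1,1,1,1,1,1,1,1,1,1,1,1,2).

Now H_k = ker ∂_k / im ∂_{k+1}, so:

  H_0: rank C_0 − rank ∂_1 = 10 − 9 = 1, and the invariant factors of ∂_1 are all 1, so H_0 ≅ Z.
  H_1: rank ker ∂_1 − rank ∂_2 = (30 − 9) − 20 = 1, and ∂_2 has invariant factor 2 > 1, so H_1 ≅ Z ⊕ Z/2Z.
  H_2: rank ker ∂_2 − rank ∂_3 = (20 − 20) − 0 = 0, and there is no ∂_3, so H_2 ≅ 0.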